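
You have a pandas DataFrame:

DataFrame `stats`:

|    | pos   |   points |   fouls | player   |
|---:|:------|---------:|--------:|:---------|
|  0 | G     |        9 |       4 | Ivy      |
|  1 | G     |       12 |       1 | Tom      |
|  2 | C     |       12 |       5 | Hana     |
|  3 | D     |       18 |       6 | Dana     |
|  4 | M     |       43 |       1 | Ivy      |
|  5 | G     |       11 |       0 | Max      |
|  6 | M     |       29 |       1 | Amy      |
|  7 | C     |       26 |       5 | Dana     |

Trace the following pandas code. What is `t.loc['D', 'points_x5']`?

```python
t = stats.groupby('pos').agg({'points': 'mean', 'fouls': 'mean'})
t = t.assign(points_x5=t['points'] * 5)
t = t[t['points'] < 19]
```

group by pos: mean(points), mean(fouls):
        points     fouls
pos                     
C    19.000000  5.000000
D    18.000000  6.000000
G    10.666667  1.666667
M    36.000000  1.000000
add column points_x5 = t['points'] * 5:
        points     fouls   points_x5
pos                                 
C    19.000000  5.000000   95.000000
D    18.000000  6.000000   90.000000
G    10.666667  1.666667   53.333333
M    36.000000  1.000000  180.000000
filter rows where points < 19:
        points     fouls  points_x5
pos                                
D    18.000000  6.000000  90.000000
G    10.666667  1.666667  53.333333
So loc['D', 'points_x5'] = 90.0.

90.0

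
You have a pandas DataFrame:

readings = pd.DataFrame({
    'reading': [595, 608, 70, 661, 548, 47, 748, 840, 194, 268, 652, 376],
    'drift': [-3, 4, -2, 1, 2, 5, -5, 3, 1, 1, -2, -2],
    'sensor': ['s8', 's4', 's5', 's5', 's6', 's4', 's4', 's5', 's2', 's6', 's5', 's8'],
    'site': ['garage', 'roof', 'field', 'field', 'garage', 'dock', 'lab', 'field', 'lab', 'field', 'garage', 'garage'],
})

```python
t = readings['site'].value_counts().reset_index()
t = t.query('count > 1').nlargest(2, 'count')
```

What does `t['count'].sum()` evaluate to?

value_counts of site:
site
garage    4
field     4
lab       2
roof      1
dock      1
Name: count, dtype: int64
reset_index():
     site  count
0  garage      4
1   field      4
2     lab      2
3    roof      1
4    dock      1
filter rows where count > 1:
     site  count
0  garage      4
1   field      4
2     lab      2
take 2 rows with largest count:
     site  count
0  garage      4
1   field      4
The sum of column 'count' is 8.

8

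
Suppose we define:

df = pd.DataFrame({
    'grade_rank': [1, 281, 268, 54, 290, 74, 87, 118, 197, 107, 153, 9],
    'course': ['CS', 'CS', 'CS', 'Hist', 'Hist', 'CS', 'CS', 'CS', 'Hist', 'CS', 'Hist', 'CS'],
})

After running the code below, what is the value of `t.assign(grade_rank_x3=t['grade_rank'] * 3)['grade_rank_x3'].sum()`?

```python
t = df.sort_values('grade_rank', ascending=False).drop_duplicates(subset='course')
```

1713

sort by grade_rank descending:
    grade_rank course
4          290   Hist
1          281     CS
2          268     CS
8          197   Hist
10         153   Hist
7          118     CS
9          107     CS
6           87     CS
5           74     CS
3           54   Hist
11           9     CS
0            1     CS
drop duplicate course (keep=first):
   grade_rank course
4         290   Hist
1         281     CS
add column grade_rank_x3 = t['grade_rank'] * 3:
   grade_rank course  grade_rank_x3
4         290   Hist            870
1         281     CS            843
Reading off the sum of column 'grade_rank_x3', we get 1713.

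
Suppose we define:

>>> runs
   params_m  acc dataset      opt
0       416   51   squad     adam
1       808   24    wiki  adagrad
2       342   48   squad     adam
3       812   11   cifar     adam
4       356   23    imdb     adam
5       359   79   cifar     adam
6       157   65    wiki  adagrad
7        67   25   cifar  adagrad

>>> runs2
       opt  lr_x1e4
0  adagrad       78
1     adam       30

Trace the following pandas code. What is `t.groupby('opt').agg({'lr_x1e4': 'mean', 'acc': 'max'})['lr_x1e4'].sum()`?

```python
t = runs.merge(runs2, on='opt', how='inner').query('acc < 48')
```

108.0

merge on 'opt' (how='inner') → 8 rows:
   params_m  acc dataset      opt  lr_x1e4
0       416   51   squad     adam       30
1       808   24    wiki  adagrad       78
2       342   48   squad     adam       30
3       812   11   cifar     adam       30
4       356   23    imdb     adam       30
5       359   79   cifar     adam       30
6       157   65    wiki  adagrad       78
7        67   25   cifar  adagrad       78
filter rows where acc < 48:
   params_m  acc dataset      opt  lr_x1e4
1       808   24    wiki  adagrad       78
3       812   11   cifar     adam       30
4       356   23    imdb     adam       30
7        67   25   cifar  adagrad       78
group by opt: mean(lr_x1e4), max(acc):
         lr_x1e4  acc
opt                  
adagrad     78.0   25
adam        30.0   23
So sum() = 108.0.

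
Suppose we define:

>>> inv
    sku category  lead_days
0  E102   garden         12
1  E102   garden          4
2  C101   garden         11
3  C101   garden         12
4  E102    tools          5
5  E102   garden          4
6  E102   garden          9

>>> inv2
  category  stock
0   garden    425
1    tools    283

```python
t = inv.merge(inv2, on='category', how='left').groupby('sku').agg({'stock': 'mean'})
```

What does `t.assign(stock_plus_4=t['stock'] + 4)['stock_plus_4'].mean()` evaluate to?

merge on 'category' (how='left') → 7 rows:
    sku category  lead_days  stock
0  E102   garden         12    425
1  E102   garden          4    425
2  C101   garden         11    425
3  C101   garden         12    425
4  E102    tools          5    283
5  E102   garden          4    425
6  E102   garden          9    425
group by sku, mean of stock:
      stock
sku        
C101  425.0
E102  396.6
add column stock_plus_4 = t['stock'] + 4:
      stock  stock_plus_4
sku                      
C101  425.0         429.0
E102  396.6         400.6
The mean of column 'stock_plus_4' is 414.8.

414.8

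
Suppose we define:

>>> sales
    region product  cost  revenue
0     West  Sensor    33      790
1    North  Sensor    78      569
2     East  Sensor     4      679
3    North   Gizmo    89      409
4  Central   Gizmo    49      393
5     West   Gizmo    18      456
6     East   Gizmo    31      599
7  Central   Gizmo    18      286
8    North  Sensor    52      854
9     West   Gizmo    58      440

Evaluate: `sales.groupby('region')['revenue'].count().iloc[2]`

3

group by region, count of revenue:
region
Central    2
East       2
North      3
West       3
Name: revenue, dtype: int64
Then the value at position 2: 3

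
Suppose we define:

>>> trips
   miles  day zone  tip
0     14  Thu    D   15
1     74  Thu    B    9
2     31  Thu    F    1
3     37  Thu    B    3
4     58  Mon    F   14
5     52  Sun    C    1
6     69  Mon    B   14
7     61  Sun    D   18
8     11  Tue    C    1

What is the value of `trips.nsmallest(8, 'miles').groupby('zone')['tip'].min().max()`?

take 8 rows with smallest miles:
   miles  day zone  tip
8     11  Tue    C    1
0     14  Thu    D   15
2     31  Thu    F    1
3     37  Thu    B    3
5     52  Sun    C    1
4     58  Mon    F   14
7     61  Sun    D   18
6     69  Mon    B   14
group by zone, min of tip:
zone
B     3
C     1
D    15
F     1
Name: tip, dtype: int64
max of the resulting series → 15

15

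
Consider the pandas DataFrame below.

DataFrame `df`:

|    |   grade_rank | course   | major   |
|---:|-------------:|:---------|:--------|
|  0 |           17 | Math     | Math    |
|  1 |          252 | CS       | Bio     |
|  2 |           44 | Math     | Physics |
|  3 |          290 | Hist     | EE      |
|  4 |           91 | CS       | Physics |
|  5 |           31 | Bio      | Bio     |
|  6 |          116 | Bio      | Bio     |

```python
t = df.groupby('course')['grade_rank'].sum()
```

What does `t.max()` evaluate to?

group by course, sum of grade_rank:
course
Bio     147
CS      343
Hist    290
Math     61
Name: grade_rank, dtype: int64

343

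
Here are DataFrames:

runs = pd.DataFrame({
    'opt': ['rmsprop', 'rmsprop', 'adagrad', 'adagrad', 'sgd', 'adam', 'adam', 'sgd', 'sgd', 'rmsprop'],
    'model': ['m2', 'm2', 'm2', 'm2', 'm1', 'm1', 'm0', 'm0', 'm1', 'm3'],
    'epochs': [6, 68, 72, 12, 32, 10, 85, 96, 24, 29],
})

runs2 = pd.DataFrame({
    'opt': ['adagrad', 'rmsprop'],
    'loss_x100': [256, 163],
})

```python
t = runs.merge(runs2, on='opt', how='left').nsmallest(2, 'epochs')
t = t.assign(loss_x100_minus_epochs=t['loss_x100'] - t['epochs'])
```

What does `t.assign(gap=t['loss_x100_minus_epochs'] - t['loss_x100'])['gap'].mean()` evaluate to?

merge on 'opt' (how='left') → 10 rows:
       opt model  epochs  loss_x100
0  rmsprop    m2       6      163.0
1  rmsprop    m2      68      163.0
2  adagrad    m2      72      256.0
3  adagrad    m2      12      256.0
4      sgd    m1      32        NaN
5     adam    m1      10        NaN
6     adam    m0      85        NaN
7      sgd    m0      96        NaN
8      sgd    m1      24        NaN
9  rmsprop    m3      29      163.0
take 2 rows with smallest epochs:
       opt model  epochs  loss_x100
0  rmsprop    m2       6      163.0
5     adam    m1      10        NaN
add column loss_x100_minus_epochs = t['loss_x100'] - t['epochs']:
       opt model  epochs  loss_x100  loss_x100_minus_epochs
0  rmsprop    m2       6      163.0                   157.0
5     adam    m1      10        NaN                     NaN
add column gap = t['loss_x100_minus_epochs'] - t['loss_x100']:
       opt model  epochs  loss_x100  loss_x100_minus_epochs  gap
0  rmsprop    m2       6      163.0                   157.0 -6.0
5     adam    m1      10        NaN                     NaN  NaN

-6.0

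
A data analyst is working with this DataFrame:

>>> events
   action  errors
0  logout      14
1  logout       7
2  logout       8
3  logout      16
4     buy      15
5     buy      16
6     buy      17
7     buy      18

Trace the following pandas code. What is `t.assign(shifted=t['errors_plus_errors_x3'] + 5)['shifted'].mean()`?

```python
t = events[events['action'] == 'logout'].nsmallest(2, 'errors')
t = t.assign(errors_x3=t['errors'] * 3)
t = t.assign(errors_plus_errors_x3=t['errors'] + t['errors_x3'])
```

filter rows where action == 'logout':
   action  errors
0  logout      14
1  logout       7
2  logout       8
3  logout      16
take 2 rows with smallest errors:
   action  errors
1  logout       7
2  logout       8
add column errors_x3 = t['errors'] * 3:
   action  errors  errors_x3
1  logout       7         21
2  logout       8         24
add column errors_plus_errors_x3 = t['errors'] + t['errors_x3']:
   action  errors  errors_x3  errors_plus_errors_x3
1  logout       7         21                     28
2  logout       8         24                     32
add column shifted = t['errors_plus_errors_x3'] + 5:
   action  errors  errors_x3  errors_plus_errors_x3  shifted
1  logout       7         21                     28       33
2  logout       8         24                     32       37
So mean() = 35.0.

35.0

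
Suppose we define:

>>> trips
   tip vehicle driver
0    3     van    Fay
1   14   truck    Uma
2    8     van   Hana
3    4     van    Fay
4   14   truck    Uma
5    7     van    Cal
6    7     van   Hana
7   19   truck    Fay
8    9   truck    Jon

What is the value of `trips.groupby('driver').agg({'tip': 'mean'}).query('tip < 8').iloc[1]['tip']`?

group by driver, mean of tip:
              tip
driver           
Cal      7.000000
Fay      8.666667
Hana     7.500000
Jon      9.000000
Uma     14.000000
filter rows where tip < 8:
        tip
driver     
Cal     7.0
Hana    7.5

7.5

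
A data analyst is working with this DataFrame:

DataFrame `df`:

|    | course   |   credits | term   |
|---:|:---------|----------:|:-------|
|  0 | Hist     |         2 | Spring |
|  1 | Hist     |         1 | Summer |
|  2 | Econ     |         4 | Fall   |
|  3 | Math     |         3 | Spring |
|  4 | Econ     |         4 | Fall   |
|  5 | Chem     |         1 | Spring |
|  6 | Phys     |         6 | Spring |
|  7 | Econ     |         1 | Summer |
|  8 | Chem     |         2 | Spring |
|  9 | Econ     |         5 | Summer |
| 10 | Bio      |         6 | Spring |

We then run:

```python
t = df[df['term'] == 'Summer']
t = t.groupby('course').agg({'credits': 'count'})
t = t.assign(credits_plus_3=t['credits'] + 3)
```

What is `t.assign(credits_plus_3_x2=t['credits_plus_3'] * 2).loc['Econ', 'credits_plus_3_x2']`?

10

filter rows where term == 'Summer':
  course  credits    term
1   Hist        1  Summer
7   Econ        1  Summer
9   Econ        5  Summer
group by course, count of credits:
        credits
course         
Econ          2
Hist          1
add column credits_plus_3 = t['credits'] + 3:
        credits  credits_plus_3
course                         
Econ          2               5
Hist          1               4
add column credits_plus_3_x2 = t['credits_plus_3'] * 2:
        credits  credits_plus_3  credits_plus_3_x2
course                                            
Econ          2               5                 10
Hist          1               4                  8
Taking the value at row 'Econ', column 'credits_plus_3_x2' gives 10.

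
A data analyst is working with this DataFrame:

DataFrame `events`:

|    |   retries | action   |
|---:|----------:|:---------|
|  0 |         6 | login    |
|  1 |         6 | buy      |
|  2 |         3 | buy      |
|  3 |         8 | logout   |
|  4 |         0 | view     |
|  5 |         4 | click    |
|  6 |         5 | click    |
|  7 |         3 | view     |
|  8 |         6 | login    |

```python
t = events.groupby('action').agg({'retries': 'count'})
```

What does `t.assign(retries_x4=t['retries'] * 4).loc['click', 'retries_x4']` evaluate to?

8

group by action, count of retries:
        retries
action         
buy           2
click         2
login         2
logout        1
view          2
add column retries_x4 = t['retries'] * 4:
        retries  retries_x4
action                     
buy           2           8
click         2           8
login         2           8
logout        1           4
view          2           8
Hence 8.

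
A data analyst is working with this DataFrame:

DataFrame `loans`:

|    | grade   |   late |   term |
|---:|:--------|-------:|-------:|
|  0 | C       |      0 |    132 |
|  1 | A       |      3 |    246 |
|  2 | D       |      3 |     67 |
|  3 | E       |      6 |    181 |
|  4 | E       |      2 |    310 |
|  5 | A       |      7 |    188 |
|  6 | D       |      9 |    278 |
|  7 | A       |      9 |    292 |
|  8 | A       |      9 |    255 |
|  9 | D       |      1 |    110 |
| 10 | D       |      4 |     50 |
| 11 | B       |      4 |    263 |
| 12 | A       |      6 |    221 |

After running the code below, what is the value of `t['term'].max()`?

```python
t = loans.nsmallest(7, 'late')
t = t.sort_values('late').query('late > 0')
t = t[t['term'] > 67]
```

take 7 rows with smallest late:
   grade  late  term
0      C     0   132
9      D     1   110
4      E     2   310
1      A     3   246
2      D     3    67
10     D     4    50
11     B     4   263
sort by late:
   grade  late  term
0      C     0   132
9      D     1   110
4      E     2   310
1      A     3   246
2      D     3    67
10     D     4    50
11     B     4   263
filter rows where late > 0:
   grade  late  term
9      D     1   110
4      E     2   310
1      A     3   246
2      D     3    67
10     D     4    50
11     B     4   263
filter rows where term > 67:
   grade  late  term
9      D     1   110
4      E     2   310
1      A     3   246
11     B     4   263

310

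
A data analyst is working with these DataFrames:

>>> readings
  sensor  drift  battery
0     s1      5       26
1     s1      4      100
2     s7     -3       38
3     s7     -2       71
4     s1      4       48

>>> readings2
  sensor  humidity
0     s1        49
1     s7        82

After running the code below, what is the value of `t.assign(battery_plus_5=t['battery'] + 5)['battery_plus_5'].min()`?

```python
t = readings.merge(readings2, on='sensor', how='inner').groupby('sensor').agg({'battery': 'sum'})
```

114

merge on 'sensor' (how='inner') → 5 rows:
  sensor  drift  battery  humidity
0     s1      5       26        49
1     s1      4      100        49
2     s7     -3       38        82
3     s7     -2       71        82
4     s1      4       48        49
group by sensor, sum of battery:
        battery
sensor         
s1          174
s7          109
add column battery_plus_5 = t['battery'] + 5:
        battery  battery_plus_5
sensor                         
s1          174             179
s7          109             114
Hence 114.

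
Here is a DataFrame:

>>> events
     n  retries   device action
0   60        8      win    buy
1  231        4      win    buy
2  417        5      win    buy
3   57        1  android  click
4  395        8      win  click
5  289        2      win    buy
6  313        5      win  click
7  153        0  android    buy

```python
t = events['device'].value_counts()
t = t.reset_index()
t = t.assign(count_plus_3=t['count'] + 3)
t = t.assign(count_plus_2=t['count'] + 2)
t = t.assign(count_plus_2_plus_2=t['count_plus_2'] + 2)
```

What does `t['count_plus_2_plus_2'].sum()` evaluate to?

value_counts of device:
device
win        6
android    2
Name: count, dtype: int64
reset_index():
    device  count
0      win      6
1  android      2
add column count_plus_3 = t['count'] + 3:
    device  count  count_plus_3
0      win      6             9
1  android      2             5
add column count_plus_2 = t['count'] + 2:
    device  count  count_plus_3  count_plus_2
0      win      6             9             8
1  android      2             5             4
add column count_plus_2_plus_2 = t['count_plus_2'] + 2:
    device  count  count_plus_3  count_plus_2  count_plus_2_plus_2
0      win      6             9             8                   10
1  android      2             5             4                    6
Taking the sum of column 'count_plus_2_plus_2' gives 16.

16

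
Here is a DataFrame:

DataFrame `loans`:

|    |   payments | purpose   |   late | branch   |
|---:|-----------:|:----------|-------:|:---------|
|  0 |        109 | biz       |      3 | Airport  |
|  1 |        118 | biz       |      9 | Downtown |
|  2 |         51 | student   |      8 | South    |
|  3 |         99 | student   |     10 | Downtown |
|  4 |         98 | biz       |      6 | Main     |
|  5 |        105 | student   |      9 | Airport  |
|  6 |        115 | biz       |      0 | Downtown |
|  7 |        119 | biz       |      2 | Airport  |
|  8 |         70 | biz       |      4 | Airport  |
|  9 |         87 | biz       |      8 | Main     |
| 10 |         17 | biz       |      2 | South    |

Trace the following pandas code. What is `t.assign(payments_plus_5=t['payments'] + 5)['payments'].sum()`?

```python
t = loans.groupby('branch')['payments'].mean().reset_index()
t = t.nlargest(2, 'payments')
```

group by branch, mean of payments:
branch
Airport     100.750000
Downtown    110.666667
Main         92.500000
South        34.000000
Name: payments, dtype: float64
reset_index():
     branch    payments
0   Airport  100.750000
1  Downtown  110.666667
2      Main   92.500000
3     South   34.000000
take 2 rows with largest payments:
     branch    payments
1  Downtown  110.666667
0   Airport  100.750000
add column payments_plus_5 = t['payments'] + 5:
     branch    payments  payments_plus_5
1  Downtown  110.666667       115.666667
0   Airport  100.750000       105.750000

211.416666667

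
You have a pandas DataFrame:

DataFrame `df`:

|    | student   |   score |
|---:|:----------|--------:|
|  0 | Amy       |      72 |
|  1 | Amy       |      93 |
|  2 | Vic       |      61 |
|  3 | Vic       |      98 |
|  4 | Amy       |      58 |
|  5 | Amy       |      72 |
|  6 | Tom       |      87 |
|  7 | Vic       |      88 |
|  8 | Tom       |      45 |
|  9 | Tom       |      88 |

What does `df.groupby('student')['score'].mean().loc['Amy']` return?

73.75

group by student, mean of score:
student
Amy    73.750000
Tom    73.333333
Vic    82.333333
Name: score, dtype: float64
Finally, value at index 'Amy' = 73.75.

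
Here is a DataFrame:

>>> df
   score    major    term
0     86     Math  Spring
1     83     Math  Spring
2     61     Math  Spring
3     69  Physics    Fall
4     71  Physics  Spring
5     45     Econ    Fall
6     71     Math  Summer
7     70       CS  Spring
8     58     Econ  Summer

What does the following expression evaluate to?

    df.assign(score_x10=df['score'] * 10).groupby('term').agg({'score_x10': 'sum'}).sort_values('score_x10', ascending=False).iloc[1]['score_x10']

1290

add column score_x10 = df['score'] * 10:
   score    major    term  score_x10
0     86     Math  Spring        860
1     83     Math  Spring        830
2     61     Math  Spring        610
3     69  Physics    Fall        690
4     71  Physics  Spring        710
5     45     Econ    Fall        450
6     71     Math  Summer        710
7     70       CS  Spring        700
8     58     Econ  Summer        580
group by term, sum of score_x10:
        score_x10
term             
Fall         1140
Spring       3710
Summer       1290
sort by score_x10 descending:
        score_x10
term             
Spring       3710
Summer       1290
Fall         1140
Taking the value at position 1, column 'score_x10' gives 1290.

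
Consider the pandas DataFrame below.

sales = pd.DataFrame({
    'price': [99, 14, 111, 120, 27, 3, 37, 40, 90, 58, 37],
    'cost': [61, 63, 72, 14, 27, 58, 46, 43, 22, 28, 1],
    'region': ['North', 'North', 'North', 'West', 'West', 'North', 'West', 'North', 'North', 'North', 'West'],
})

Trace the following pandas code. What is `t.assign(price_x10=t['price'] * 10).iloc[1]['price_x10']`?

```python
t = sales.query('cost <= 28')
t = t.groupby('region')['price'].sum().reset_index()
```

1840

filter rows where cost <= 28:
    price  cost region
3     120    14   West
4      27    27   West
8      90    22  North
9      58    28  North
10     37     1   West
group by region, sum of price:
region
North    148
West     184
Name: price, dtype: int64
reset_index():
  region  price
0  North    148
1   West    184
add column price_x10 = t['price'] * 10:
  region  price  price_x10
0  North    148       1480
1   West    184       1840
value at position 1, column 'price_x10' → 1840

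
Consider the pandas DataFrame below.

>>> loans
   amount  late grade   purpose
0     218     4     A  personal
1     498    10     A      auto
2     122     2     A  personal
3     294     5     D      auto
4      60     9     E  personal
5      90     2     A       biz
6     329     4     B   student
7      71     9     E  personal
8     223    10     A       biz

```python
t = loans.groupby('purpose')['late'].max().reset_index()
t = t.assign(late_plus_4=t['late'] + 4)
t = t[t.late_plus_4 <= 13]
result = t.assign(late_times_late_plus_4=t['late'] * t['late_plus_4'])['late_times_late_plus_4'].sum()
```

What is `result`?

group by purpose, max of late:
purpose
auto        10
biz         10
personal     9
student      4
Name: late, dtype: int64
reset_index():
    purpose  late
0      auto    10
1       biz    10
2  personal     9
3   student     4
add column late_plus_4 = t['late'] + 4:
    purpose  late  late_plus_4
0      auto    10           14
1       biz    10           14
2  personal     9           13
3   student     4            8
filter rows where late_plus_4 <= 13:
    purpose  late  late_plus_4
2  personal     9           13
3   student     4            8
add column late_times_late_plus_4 = t['late'] * t['late_plus_4']:
    purpose  late  late_plus_4  late_times_late_plus_4
2  personal     9           13                     117
3   student     4            8                      32

149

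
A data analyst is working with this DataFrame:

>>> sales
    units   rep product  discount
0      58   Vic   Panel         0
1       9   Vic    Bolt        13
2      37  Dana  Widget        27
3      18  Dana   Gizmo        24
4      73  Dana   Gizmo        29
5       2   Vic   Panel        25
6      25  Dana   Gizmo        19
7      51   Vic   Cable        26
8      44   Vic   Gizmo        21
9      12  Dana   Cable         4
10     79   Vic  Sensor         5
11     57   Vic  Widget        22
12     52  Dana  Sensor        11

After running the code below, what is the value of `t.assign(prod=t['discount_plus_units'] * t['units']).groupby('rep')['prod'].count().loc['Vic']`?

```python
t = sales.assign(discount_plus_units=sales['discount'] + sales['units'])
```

7

add column discount_plus_units = sales['discount'] + sales['units']:
    units   rep product  discount  discount_plus_units
0      58   Vic   Panel         0                   58
1       9   Vic    Bolt        13                   22
2      37  Dana  Widget        27                   64
3      18  Dana   Gizmo        24                   42
4      73  Dana   Gizmo        29                  102
5       2   Vic   Panel        25                   27
6      25  Dana   Gizmo        19                   44
7      51   Vic   Cable        26                   77
8      44   Vic   Gizmo        21                   65
9      12  Dana   Cable         4                   16
10     79   Vic  Sensor         5                   84
11     57   Vic  Widget        22                   79
12     52  Dana  Sensor        11                   63
add column prod = t['discount_plus_units'] * t['units']:
    units   rep product  discount  discount_plus_units  prod
0      58   Vic   Panel         0                   58  3364
1       9   Vic    Bolt        13                   22   198
2      37  Dana  Widget        27                   64  2368
3      18  Dana   Gizmo        24                   42   756
4      73  Dana   Gizmo        29                  102  7446
5       2   Vic   Panel        25                   27    54
6      25  Dana   Gizmo        19                   44  1100
7      51   Vic   Cable        26                   77  3927
8      44   Vic   Gizmo        21                   65  2860
9      12  Dana   Cable         4                   16   192
10     79   Vic  Sensor         5                   84  6636
11     57   Vic  Widget        22                   79  4503
12     52  Dana  Sensor        11                   63  3276
group by rep, count of prod:
rep
Dana    6
Vic     7
Name: prod, dtype: int64
The value at index 'Vic' is 7.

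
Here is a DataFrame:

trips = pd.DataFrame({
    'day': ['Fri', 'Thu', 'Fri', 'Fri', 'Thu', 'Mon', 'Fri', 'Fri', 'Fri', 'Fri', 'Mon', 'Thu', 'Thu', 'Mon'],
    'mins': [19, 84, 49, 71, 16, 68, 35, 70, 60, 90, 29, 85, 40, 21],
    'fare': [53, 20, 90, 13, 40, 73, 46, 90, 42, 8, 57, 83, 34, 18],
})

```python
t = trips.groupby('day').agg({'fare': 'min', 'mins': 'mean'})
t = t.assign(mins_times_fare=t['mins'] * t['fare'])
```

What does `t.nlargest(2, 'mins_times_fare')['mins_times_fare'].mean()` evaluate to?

group by day: min(fare), mean(mins):
     fare       mins
day                 
Fri     8  56.285714
Mon    18  39.333333
Thu    20  56.250000
add column mins_times_fare = t['mins'] * t['fare']:
     fare       mins  mins_times_fare
day                                  
Fri     8  56.285714       450.285714
Mon    18  39.333333       708.000000
Thu    20  56.250000      1125.000000
take 2 rows with largest mins_times_fare:
     fare       mins  mins_times_fare
day                                  
Thu    20  56.250000           1125.0
Mon    18  39.333333            708.0
Hence 916.5.

916.5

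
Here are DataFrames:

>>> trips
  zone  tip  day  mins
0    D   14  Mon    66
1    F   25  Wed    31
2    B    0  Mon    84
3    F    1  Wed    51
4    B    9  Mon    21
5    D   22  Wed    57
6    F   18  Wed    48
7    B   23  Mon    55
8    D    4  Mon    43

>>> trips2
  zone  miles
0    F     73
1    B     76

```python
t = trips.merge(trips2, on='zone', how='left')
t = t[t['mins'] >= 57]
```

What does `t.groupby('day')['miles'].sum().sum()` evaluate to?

76.0

merge on 'zone' (how='left') → 9 rows:
  zone  tip  day  mins  miles
0    D   14  Mon    66    NaN
1    F   25  Wed    31   73.0
2    B    0  Mon    84   76.0
3    F    1  Wed    51   73.0
4    B    9  Mon    21   76.0
5    D   22  Wed    57    NaN
6    F   18  Wed    48   73.0
7    B   23  Mon    55   76.0
8    D    4  Mon    43    NaN
filter rows where mins >= 57:
  zone  tip  day  mins  miles
0    D   14  Mon    66    NaN
2    B    0  Mon    84   76.0
5    D   22  Wed    57    NaN
group by day, sum of miles:
day
Mon    76.0
Wed     0.0
Name: miles, dtype: float64
Taking the sum of the resulting series gives 76.0.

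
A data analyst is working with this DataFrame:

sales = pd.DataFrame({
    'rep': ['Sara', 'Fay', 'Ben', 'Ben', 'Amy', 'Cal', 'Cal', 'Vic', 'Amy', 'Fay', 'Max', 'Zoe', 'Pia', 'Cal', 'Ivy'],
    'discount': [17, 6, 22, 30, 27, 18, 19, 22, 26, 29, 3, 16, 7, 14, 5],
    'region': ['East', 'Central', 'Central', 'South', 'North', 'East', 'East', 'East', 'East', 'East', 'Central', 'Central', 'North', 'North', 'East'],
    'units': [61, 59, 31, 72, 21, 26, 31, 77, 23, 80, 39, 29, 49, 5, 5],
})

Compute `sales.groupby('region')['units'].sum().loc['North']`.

75

group by region, sum of units:
region
Central    158
East       303
North       75
South       72
Name: units, dtype: int64
Taking the value at index 'North' gives 75.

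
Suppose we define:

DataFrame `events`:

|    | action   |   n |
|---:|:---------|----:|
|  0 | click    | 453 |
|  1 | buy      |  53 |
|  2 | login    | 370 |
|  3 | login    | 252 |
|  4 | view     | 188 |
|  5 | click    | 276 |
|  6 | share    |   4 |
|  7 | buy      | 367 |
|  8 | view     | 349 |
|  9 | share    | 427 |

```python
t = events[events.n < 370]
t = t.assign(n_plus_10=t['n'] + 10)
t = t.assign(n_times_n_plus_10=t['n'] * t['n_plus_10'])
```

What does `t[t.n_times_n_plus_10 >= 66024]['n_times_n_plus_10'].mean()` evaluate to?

102152.5

filter rows where n < 370:
  action    n
1    buy   53
3  login  252
4   view  188
5  click  276
6  share    4
7    buy  367
8   view  349
add column n_plus_10 = t['n'] + 10:
  action    n  n_plus_10
1    buy   53         63
3  login  252        262
4   view  188        198
5  click  276        286
6  share    4         14
7    buy  367        377
8   view  349        359
add column n_times_n_plus_10 = t['n'] * t['n_plus_10']:
  action    n  n_plus_10  n_times_n_plus_10
1    buy   53         63               3339
3  login  252        262              66024
4   view  188        198              37224
5  click  276        286              78936
6  share    4         14                 56
7    buy  367        377             138359
8   view  349        359             125291
filter rows where n_times_n_plus_10 >= 66024:
  action    n  n_plus_10  n_times_n_plus_10
3  login  252        262              66024
5  click  276        286              78936
7    buy  367        377             138359
8   view  349        359             125291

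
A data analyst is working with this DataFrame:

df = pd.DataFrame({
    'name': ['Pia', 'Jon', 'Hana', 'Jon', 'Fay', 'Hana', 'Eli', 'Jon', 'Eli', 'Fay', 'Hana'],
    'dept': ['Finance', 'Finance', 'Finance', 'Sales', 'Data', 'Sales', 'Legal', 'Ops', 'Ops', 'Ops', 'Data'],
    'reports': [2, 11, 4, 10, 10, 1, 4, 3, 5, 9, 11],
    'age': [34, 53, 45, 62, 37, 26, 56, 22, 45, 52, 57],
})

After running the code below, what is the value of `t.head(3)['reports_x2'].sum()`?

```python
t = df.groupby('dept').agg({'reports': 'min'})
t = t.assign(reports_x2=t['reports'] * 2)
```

32

group by dept, min of reports:
         reports
dept            
Data          10
Finance        2
Legal          4
Ops            3
Sales          1
add column reports_x2 = t['reports'] * 2:
         reports  reports_x2
dept                        
Data          10          20
Finance        2           4
Legal          4           8
Ops            3           6
Sales          1           2
take first 3 rows:
         reports  reports_x2
dept                        
Data          10          20
Finance        2           4
Legal          4           8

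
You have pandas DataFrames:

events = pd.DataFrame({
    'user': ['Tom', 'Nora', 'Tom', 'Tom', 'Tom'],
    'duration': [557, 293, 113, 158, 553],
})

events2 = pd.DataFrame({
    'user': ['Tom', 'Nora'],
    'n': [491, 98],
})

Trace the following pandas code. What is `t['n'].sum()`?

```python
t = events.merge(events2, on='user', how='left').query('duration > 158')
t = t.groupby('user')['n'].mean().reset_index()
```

merge on 'user' (how='left') → 5 rows:
   user  duration    n
0   Tom       557  491
1  Nora       293   98
2   Tom       113  491
3   Tom       158  491
4   Tom       553  491
filter rows where duration > 158:
   user  duration    n
0   Tom       557  491
1  Nora       293   98
4   Tom       553  491
group by user, mean of n:
user
Nora     98.0
Tom     491.0
Name: n, dtype: float64
reset_index():
   user      n
0  Nora   98.0
1   Tom  491.0
Finally, sum of column 'n' = 589.0.

589.0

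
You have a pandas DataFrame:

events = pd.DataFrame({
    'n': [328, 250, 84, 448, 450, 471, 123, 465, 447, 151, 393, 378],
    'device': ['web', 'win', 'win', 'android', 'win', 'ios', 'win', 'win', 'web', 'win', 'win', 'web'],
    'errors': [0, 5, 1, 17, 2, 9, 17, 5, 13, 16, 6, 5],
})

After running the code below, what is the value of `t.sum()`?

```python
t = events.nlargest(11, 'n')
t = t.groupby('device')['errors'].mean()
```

40.5

take 11 rows with largest n:
      n   device  errors
5   471      ios       9
7   465      win       5
4   450      win       2
3   448  android      17
8   447      web      13
10  393      win       6
11  378      web       5
0   328      web       0
1   250      win       5
9   151      win      16
6   123      win      17
group by device, mean of errors:
device
android    17.0
ios         9.0
web         6.0
win         8.5
Name: errors, dtype: float64
Finally, sum of the resulting series = 40.5.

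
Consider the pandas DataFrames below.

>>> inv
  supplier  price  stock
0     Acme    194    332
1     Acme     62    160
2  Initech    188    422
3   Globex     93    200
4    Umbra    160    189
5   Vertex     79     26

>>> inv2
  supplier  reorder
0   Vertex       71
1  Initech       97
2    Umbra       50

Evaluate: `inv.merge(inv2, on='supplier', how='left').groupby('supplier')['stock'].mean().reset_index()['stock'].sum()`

1083.0

merge on 'supplier' (how='left') → 6 rows:
  supplier  price  stock  reorder
0     Acme    194    332      NaN
1     Acme     62    160      NaN
2  Initech    188    422     97.0
3   Globex     93    200      NaN
4    Umbra    160    189     50.0
5   Vertex     79     26     71.0
group by supplier, mean of stock:
supplier
Acme       246.0
Globex     200.0
Initech    422.0
Umbra      189.0
Vertex      26.0
Name: stock, dtype: float64
reset_index():
  supplier  stock
0     Acme  246.0
1   Globex  200.0
2  Initech  422.0
3    Umbra  189.0
4   Vertex   26.0
Then the sum of column 'stock': 1083.0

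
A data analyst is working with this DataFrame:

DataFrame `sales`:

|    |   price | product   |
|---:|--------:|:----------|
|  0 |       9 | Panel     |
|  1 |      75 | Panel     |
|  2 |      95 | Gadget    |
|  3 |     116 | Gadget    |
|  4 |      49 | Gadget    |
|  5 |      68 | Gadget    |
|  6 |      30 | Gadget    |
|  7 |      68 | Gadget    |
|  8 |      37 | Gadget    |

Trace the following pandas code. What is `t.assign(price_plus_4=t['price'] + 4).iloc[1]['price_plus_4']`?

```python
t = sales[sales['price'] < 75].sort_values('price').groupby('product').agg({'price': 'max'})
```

13

filter rows where price < 75:
   price product
0      9   Panel
4     49  Gadget
5     68  Gadget
6     30  Gadget
7     68  Gadget
8     37  Gadget
sort by price:
   price product
0      9   Panel
6     30  Gadget
8     37  Gadget
4     49  Gadget
5     68  Gadget
7     68  Gadget
group by product, max of price:
         price
product       
Gadget      68
Panel        9
add column price_plus_4 = t['price'] + 4:
         price  price_plus_4
product                     
Gadget      68            72
Panel        9            13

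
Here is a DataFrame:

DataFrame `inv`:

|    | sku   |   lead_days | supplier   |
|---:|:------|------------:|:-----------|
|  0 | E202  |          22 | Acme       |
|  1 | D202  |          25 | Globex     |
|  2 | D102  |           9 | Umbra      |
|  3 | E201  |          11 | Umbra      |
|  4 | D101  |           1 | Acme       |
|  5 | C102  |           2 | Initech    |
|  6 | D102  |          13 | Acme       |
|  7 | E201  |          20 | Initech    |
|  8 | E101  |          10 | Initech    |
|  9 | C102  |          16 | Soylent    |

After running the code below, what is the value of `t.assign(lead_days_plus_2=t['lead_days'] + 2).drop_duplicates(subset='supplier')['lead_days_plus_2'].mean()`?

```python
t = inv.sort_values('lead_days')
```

sort by lead_days:
    sku  lead_days supplier
4  D101          1     Acme
5  C102          2  Initech
2  D102          9    Umbra
8  E101         10  Initech
3  E201         11    Umbra
6  D102         13     Acme
9  C102         16  Soylent
7  E201         20  Initech
0  E202         22     Acme
1  D202         25   Globex
add column lead_days_plus_2 = t['lead_days'] + 2:
    sku  lead_days supplier  lead_days_plus_2
4  D101          1     Acme                 3
5  C102          2  Initech                 4
2  D102          9    Umbra                11
8  E101         10  Initech                12
3  E201         11    Umbra                13
6  D102         13     Acme                15
9  C102         16  Soylent                18
7  E201         20  Initech                22
0  E202         22     Acme                24
1  D202         25   Globex                27
drop duplicate supplier (keep=first):
    sku  lead_days supplier  lead_days_plus_2
4  D101          1     Acme                 3
5  C102          2  Initech                 4
2  D102          9    Umbra                11
9  C102         16  Soylent                18
1  D202         25   Globex                27
Hence 12.6.

12.6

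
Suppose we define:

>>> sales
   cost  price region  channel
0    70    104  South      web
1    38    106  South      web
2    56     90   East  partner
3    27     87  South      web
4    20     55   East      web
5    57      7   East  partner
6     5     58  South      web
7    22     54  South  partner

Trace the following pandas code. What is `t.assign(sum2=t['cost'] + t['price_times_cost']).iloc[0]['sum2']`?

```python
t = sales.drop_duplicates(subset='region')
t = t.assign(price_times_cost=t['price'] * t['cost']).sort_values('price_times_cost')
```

5096

drop duplicate region (keep=first):
   cost  price region  channel
0    70    104  South      web
2    56     90   East  partner
add column price_times_cost = t['price'] * t['cost']:
   cost  price region  channel  price_times_cost
0    70    104  South      web              7280
2    56     90   East  partner              5040
sort by price_times_cost:
   cost  price region  channel  price_times_cost
2    56     90   East  partner              5040
0    70    104  South      web              7280
add column sum2 = t['cost'] + t['price_times_cost']:
   cost  price region  channel  price_times_cost  sum2
2    56     90   East  partner              5040  5096
0    70    104  South      web              7280  7350
So iloc[0]['sum2'] = 5096.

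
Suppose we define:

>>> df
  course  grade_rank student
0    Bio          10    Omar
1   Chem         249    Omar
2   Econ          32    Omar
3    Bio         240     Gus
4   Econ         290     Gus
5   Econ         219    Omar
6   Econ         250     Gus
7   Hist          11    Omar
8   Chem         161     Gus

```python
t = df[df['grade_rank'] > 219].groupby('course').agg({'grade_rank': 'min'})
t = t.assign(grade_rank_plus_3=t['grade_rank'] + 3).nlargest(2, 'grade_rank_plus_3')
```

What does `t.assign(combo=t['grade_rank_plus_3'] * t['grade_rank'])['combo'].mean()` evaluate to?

62999.0

filter rows where grade_rank > 219:
  course  grade_rank student
1   Chem         249    Omar
3    Bio         240     Gus
4   Econ         290     Gus
6   Econ         250     Gus
group by course, min of grade_rank:
        grade_rank
course            
Bio            240
Chem           249
Econ           250
add column grade_rank_plus_3 = t['grade_rank'] + 3:
        grade_rank  grade_rank_plus_3
course                               
Bio            240                243
Chem           249                252
Econ           250                253
take 2 rows with largest grade_rank_plus_3:
        grade_rank  grade_rank_plus_3
course                               
Econ           250                253
Chem           249                252
add column combo = t['grade_rank_plus_3'] * t['grade_rank']:
        grade_rank  grade_rank_plus_3  combo
course                                      
Econ           250                253  63250
Chem           249                252  62748
Reading off the mean of column 'combo', we get 62999.0.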